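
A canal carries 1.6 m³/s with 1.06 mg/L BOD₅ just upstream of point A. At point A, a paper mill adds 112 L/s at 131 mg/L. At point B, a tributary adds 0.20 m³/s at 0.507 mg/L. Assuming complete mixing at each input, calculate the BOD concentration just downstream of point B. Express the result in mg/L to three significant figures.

112 L/s = 0.112 m³/s.
After input A: C = (1.6·1.06 + 0.112·131) / 1.712 = 9.561 mg/L.
After input B: C = (1.712·9.561 + 0.2·0.507) / 1.912 = 8.614 mg/L.

8.61 mg/L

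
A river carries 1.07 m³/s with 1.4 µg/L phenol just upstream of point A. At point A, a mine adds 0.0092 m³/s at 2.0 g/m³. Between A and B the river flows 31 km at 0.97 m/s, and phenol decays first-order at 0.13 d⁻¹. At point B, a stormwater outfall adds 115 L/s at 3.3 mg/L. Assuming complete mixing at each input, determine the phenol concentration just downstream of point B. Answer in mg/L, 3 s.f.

1.4 µg/L = 0.0014 mg/L.
After input A: C = (1.07·0.0014 + 0.0092·2) / 1.079 = 0.01844 mg/L.
Over the 31 km reach to input B (t = 3.196e+04 s = 0.3699 d), decay gives C = 0.01844·exp(−0.13·0.3699) = 0.01757 mg/L.
115 L/s = 0.115 m³/s.
After input B: C = (1.079·0.01757 + 0.115·3.3) / 1.194 = 0.3337 mg/L.

0.334 mg/L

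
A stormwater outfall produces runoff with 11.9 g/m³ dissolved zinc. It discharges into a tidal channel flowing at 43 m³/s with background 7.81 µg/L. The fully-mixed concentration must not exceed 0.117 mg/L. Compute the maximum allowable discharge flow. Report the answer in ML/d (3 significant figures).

7.81 µg/L = 0.00781 mg/L.
Mass balance at complete mixing: C_std·(Q_w + Q_r) = Q_w·C_e + Q_r·C_b.
Rearranging, Q_w = Q_r·(C_std − C_b)/(C_e − C_std) = 43·(0.117 − 0.00781) / (11.9 − 0.117) = 0.3985 m³/s.
= 34.43 ML/d.

34.4 ML/d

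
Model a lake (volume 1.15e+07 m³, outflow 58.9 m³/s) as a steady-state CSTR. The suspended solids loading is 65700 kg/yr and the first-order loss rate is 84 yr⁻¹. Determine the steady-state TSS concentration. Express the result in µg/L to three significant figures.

Outflow Q = 58.9 m³/s × 3.156e+07 s/yr = 1.859e+09 m³/yr.
Steady-state CSTR mass balance: W = Q·C + k·V·C, so C = W/(Q + kV).
Q + kV = 1.859e+09 + 84·1.15e+07 = 2.825e+09 m³/yr.
C = 65700/2.825e+09 = 2.326e-05 kg/m³ = 0.02326 mg/L = 23.26 µg/L.

23.3 µg/L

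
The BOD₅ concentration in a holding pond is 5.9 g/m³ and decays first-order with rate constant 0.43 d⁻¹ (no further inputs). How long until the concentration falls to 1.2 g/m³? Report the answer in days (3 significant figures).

t = ln(C₀/C)/k = ln(5.9/1.2)/0.43 = 1.593/0.43 = 3.704 d.

3.70 d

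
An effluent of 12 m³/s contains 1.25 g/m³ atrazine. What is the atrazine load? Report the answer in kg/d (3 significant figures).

Mass flux = Q·C = 12 m³/s × 1.25 g/m³ = 15 g/s.
= 15 g/s × 86.4 = 1296 kg/d.

1300 kg/d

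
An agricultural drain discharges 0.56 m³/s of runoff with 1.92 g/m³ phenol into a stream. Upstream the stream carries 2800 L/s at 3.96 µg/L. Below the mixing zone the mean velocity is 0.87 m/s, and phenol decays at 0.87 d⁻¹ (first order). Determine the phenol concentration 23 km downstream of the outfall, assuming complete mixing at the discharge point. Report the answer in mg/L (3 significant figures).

2800 L/s = 2.8 m³/s.
3.96 µg/L = 0.00396 mg/L.
After complete mixing, C₀ = (0.56·1.92 + 2.8·0.00396) / 3.36 = 0.3233 mg/L.
Travel time t = 2.3e+04 m / 0.87 m/s = 2.644e+04 s = 0.306 d.
C = 0.3233·exp(−0.87·0.306) = 0.3233·0.7663 = 0.2477 mg/L.

0.248 mg/L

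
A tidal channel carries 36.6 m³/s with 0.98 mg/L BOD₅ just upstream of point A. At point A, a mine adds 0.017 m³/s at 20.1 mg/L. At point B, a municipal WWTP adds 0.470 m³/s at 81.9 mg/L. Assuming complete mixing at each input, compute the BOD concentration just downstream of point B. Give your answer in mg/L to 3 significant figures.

2.01 mg/L

After input A: C = (36.6·0.98 + 0.017·20.1) / 36.62 = 0.9889 mg/L.
After input B: C = (36.62·0.9889 + 0.47·81.9) / 37.09 = 2.014 mg/L.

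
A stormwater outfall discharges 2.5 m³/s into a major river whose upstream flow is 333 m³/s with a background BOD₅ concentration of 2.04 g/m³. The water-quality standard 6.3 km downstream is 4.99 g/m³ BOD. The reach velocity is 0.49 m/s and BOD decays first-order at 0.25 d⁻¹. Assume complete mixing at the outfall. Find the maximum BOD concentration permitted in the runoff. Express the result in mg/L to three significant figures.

Travel time to the compliance point: t = 6300/0.49 = 1.286e+04 s = 0.1488 d; decay factor exp(−0.25·0.1488) = 0.9635.
So the concentration just after mixing may be at most 4.99/0.9635 = 5.179 mg/L.
Mass balance: 5.179·335.5 = 2.5·Cₑ + 333·2.04.
Cₑ = (1738 − 679.3) / 2.5 = 423.3 mg/L.

423 mg/L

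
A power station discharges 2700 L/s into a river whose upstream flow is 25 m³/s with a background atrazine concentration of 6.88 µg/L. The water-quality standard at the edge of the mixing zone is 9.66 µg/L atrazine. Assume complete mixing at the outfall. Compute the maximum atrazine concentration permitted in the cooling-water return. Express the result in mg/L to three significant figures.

0.0354 mg/L

2700 L/s = 2.7 m³/s.
6.88 µg/L = 0.00688 mg/L.
9.66 µg/L = 0.00966 mg/L.
Mass balance: 0.00966·27.7 = 2.7·Cₑ + 25·0.00688.
Cₑ = (0.2676 − 0.172) / 2.7 = 0.0354 mg/L.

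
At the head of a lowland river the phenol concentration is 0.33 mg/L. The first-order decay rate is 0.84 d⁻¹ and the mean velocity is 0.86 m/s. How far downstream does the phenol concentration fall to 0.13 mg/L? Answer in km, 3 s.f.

82.4 km

From C = C₀·e^(−kt), t = ln(C₀/C)/k = ln(0.33/0.13)/0.84 = 0.9316/0.84 = 1.109 d.
Distance = v·t = 0.86 m/s × 9.582e+04 s = 8.24e+04 m = 82.4 km.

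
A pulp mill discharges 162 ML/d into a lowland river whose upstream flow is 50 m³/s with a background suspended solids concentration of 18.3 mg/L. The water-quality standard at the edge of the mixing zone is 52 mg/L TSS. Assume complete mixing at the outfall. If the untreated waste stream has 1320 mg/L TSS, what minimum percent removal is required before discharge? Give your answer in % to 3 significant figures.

28.0 %

162 ML/d = 1.875 m³/s.
Mass balance: 52·51.88 = 1.875·Cₑ + 50·18.3.
Cₑ = (2698 − 915) / 1.875 = 950.7 mg/L.
Required removal = 1 − 950.7/1320 = 27.98 %.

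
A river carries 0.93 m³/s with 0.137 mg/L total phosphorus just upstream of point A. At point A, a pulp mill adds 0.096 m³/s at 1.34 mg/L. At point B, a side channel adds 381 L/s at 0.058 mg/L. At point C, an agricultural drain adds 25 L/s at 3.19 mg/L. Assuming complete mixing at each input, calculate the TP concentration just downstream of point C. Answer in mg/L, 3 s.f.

After input A: C = (0.93·0.137 + 0.096·1.34) / 1.026 = 0.2496 mg/L.
381 L/s = 0.381 m³/s.
After input B: C = (1.026·0.2496 + 0.381·0.058) / 1.407 = 0.1977 mg/L.
25 L/s = 0.025 m³/s.
After input C: C = (1.407·0.1977 + 0.025·3.19) / 1.432 = 0.2499 mg/L.

0.250 mg/L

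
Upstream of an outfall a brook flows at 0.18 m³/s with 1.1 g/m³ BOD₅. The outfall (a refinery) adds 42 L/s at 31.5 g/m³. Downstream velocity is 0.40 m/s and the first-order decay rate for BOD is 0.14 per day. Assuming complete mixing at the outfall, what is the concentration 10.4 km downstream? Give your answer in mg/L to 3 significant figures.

42 L/s = 0.042 m³/s.
After complete mixing, C₀ = (0.042·31.5 + 0.18·1.1) / 0.222 = 6.851 mg/L.
Travel time t = 1.04e+04 m / 0.40 m/s = 2.6e+04 s = 0.3009 d.
C = 6.851·exp(−0.14·0.3009) = 6.851·0.9587 = 6.569 mg/L.

6.57 mg/L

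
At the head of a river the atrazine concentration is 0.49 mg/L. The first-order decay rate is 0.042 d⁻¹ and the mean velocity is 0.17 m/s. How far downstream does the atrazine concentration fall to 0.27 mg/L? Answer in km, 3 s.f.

From C = C₀·e^(−kt), t = ln(C₀/C)/k = ln(0.49/0.27)/0.042 = 0.596/0.042 = 14.19 d.
Distance = v·t = 0.17 m/s × 1.226e+06 s = 2.084e+05 m = 208.4 km.

208 km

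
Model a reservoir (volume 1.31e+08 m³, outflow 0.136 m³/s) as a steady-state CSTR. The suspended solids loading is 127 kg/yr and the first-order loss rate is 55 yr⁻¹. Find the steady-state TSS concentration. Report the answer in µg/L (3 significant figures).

Outflow Q = 0.136 m³/s × 3.156e+07 s/yr = 4.292e+06 m³/yr.
Steady-state CSTR mass balance: W = Q·C + k·V·C, so C = W/(Q + kV).
Q + kV = 4.292e+06 + 55·1.31e+08 = 7.209e+09 m³/yr.
C = 127/7.209e+09 = 1.762e-08 kg/m³ = 1.762e-05 mg/L = 0.01762 µg/L.

0.0176 µg/L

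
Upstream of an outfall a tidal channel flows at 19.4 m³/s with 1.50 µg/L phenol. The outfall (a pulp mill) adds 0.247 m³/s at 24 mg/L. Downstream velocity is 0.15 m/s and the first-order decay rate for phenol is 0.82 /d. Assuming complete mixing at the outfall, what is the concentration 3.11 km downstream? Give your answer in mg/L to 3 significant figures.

1.50 µg/L = 0.0015 mg/L.
After complete mixing, C₀ = (0.247·24 + 19.4·0.0015) / 19.65 = 0.3032 mg/L.
Travel time t = 3110 m / 0.15 m/s = 2.073e+04 s = 0.24 d.
C = 0.3032·exp(−0.82·0.24) = 0.3032·0.8214 = 0.249 mg/L.

0.249 mg/L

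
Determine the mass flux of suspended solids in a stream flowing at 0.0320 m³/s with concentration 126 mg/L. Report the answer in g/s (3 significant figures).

4.03 g/s

Mass flux = Q·C = 0.032 m³/s × 126 g/m³ = 4.032 g/s.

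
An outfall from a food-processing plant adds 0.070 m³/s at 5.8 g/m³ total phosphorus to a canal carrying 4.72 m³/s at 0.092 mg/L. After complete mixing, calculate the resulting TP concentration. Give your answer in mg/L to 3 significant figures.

0.175 mg/L

By mass balance at complete mixing, C = (0.07·5.8 + 4.72·0.092) / (0.07 + 4.72) = 0.8402/4.79 = 0.1754 mg/L.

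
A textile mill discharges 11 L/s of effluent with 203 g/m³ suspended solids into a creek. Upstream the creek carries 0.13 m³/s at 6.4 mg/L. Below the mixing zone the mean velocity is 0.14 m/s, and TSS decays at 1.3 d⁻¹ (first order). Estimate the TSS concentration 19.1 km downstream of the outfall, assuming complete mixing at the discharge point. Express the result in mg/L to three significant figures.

2.79 mg/L

11 L/s = 0.011 m³/s.
After complete mixing, C₀ = (0.011·203 + 0.13·6.4) / 0.141 = 21.74 mg/L.
Travel time t = 1.91e+04 m / 0.14 m/s = 1.364e+05 s = 1.579 d.
C = 21.74·exp(−1.3·1.579) = 21.74·0.1284 = 2.791 mg/L.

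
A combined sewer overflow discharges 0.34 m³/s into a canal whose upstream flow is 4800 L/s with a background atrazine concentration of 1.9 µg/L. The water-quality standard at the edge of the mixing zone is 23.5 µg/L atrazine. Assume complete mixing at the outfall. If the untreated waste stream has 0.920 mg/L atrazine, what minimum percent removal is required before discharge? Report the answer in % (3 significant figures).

64.3 %

4800 L/s = 4.8 m³/s.
1.9 µg/L = 0.0019 mg/L.
23.5 µg/L = 0.0235 mg/L.
Mass balance: 0.0235·5.14 = 0.34·Cₑ + 4.8·0.0019.
Cₑ = (0.1208 − 0.00912) / 0.34 = 0.3284 mg/L.
Required removal = 1 − 0.3284/0.920 = 64.3 %.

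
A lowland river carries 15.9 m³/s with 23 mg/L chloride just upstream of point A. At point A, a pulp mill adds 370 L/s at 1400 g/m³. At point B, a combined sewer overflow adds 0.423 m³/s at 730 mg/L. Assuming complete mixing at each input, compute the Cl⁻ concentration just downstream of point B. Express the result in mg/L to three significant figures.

71.4 mg/L

370 L/s = 0.37 m³/s.
After input A: C = (15.9·23 + 0.37·1400) / 16.27 = 54.31 mg/L.
After input B: C = (16.27·54.31 + 0.423·730) / 16.69 = 71.44 mg/L.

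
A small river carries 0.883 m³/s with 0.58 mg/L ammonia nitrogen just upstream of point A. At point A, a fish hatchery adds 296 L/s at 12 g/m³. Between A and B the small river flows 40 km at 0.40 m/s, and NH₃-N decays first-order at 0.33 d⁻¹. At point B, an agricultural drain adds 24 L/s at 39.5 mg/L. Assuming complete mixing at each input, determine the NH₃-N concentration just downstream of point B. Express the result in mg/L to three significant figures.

3.09 mg/L

296 L/s = 0.296 m³/s.
After input A: C = (0.883·0.58 + 0.296·12) / 1.179 = 3.447 mg/L.
Over the 40 km reach to input B (t = 1e+05 s = 1.157 d), decay gives C = 3.447·exp(−0.33·1.157) = 2.353 mg/L.
24 L/s = 0.024 m³/s.
After input B: C = (1.179·2.353 + 0.024·39.5) / 1.203 = 3.094 mg/L.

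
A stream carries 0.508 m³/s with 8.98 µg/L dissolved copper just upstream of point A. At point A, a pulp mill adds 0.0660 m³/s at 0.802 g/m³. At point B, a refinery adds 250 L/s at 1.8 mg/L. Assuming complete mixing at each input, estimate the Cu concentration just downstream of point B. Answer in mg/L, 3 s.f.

8.98 µg/L = 0.00898 mg/L.
After input A: C = (0.508·0.00898 + 0.066·0.802) / 0.574 = 0.1002 mg/L.
250 L/s = 0.25 m³/s.
After input B: C = (0.574·0.1002 + 0.25·1.8) / 0.824 = 0.6159 mg/L.

0.616 mg/L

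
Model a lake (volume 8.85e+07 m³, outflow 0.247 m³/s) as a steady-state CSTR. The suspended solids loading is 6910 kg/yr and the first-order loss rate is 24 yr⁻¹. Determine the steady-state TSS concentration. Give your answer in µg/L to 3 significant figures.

3.24 µg/L

Outflow Q = 0.247 m³/s × 3.156e+07 s/yr = 7.795e+06 m³/yr.
Steady-state CSTR mass balance: W = Q·C + k·V·C, so C = W/(Q + kV).
Q + kV = 7.795e+06 + 24·8.85e+07 = 2.132e+09 m³/yr.
C = 6910/2.132e+09 = 3.241e-06 kg/m³ = 0.003241 mg/L = 3.241 µg/L.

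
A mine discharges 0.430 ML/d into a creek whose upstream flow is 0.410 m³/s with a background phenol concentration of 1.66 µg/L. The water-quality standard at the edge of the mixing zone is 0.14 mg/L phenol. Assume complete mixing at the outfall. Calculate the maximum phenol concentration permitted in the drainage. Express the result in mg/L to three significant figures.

0.430 ML/d = 0.004977 m³/s.
1.66 µg/L = 0.00166 mg/L.
Mass balance: 0.14·0.415 = 0.004977·Cₑ + 0.41·0.00166.
Cₑ = (0.0581 − 0.0006806) / 0.004977 = 11.54 mg/L.

11.5 mg/L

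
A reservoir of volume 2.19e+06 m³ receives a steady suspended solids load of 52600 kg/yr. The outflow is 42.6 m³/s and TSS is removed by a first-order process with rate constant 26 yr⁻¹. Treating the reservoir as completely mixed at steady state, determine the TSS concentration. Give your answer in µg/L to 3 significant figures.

Outflow Q = 42.6 m³/s × 3.156e+07 s/yr = 1.344e+09 m³/yr.
Steady-state CSTR mass balance: W = Q·C + k·V·C, so C = W/(Q + kV).
Q + kV = 1.344e+09 + 26·2.19e+06 = 1.401e+09 m³/yr.
C = 52600/1.401e+09 = 3.754e-05 kg/m³ = 0.03754 mg/L = 37.54 µg/L.

37.5 µg/L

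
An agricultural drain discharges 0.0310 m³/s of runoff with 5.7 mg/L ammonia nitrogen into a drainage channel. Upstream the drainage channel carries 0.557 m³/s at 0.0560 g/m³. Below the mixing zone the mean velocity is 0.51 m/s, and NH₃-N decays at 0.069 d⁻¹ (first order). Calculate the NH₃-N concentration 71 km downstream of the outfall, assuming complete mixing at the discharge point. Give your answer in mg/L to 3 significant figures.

0.316 mg/L

After complete mixing, C₀ = (0.031·5.7 + 0.557·0.056) / 0.588 = 0.3536 mg/L.
Travel time t = 7.1e+04 m / 0.51 m/s = 1.392e+05 s = 1.611 d.
C = 0.3536·exp(−0.069·1.611) = 0.3536·0.8948 = 0.3164 mg/L.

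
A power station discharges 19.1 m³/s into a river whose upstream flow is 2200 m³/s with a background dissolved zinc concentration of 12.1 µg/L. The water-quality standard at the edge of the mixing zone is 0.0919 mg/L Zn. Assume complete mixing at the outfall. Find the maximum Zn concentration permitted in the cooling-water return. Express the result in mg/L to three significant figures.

9.28 mg/L

12.1 µg/L = 0.0121 mg/L.
Mass balance: 0.0919·2219 = 19.1·Cₑ + 2200·0.0121.
Cₑ = (203.9 − 26.62) / 19.1 = 9.284 mg/L.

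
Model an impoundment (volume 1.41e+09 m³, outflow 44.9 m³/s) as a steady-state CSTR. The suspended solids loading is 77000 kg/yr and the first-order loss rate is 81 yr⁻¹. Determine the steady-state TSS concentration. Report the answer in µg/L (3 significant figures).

0.666 µg/L

Outflow Q = 44.9 m³/s × 3.156e+07 s/yr = 1.417e+09 m³/yr.
Steady-state CSTR mass balance: W = Q·C + k·V·C, so C = W/(Q + kV).
Q + kV = 1.417e+09 + 81·1.41e+09 = 1.156e+11 m³/yr.
C = 77000/1.156e+11 = 6.659e-07 kg/m³ = 0.0006659 mg/L = 0.6659 µg/L.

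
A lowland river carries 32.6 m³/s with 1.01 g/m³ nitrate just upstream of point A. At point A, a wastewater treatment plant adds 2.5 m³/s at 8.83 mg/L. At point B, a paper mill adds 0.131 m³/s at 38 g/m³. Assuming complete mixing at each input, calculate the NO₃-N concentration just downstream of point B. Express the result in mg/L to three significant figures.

1.70 mg/L

After input A: C = (32.6·1.01 + 2.5·8.83) / 35.1 = 1.567 mg/L.
After input B: C = (35.1·1.567 + 0.131·38) / 35.23 = 1.702 mg/L.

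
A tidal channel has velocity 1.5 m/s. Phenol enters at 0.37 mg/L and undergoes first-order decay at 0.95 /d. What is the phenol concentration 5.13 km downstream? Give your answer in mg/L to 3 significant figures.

0.356 mg/L

Travel time t = 5.13 km / 1.5 m/s = 5130/1.5 = 3420 s = 0.03958 d.
First-order decay: C = 0.37·exp(−0.95·0.03958) = 0.37·0.9631 = 0.3563 mg/L.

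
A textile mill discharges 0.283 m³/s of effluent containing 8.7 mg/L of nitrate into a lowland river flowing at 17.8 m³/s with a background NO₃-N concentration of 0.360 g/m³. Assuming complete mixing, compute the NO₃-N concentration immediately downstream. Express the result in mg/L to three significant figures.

Conservation of mass across the mixing zone: C = (0.283·8.7 + 17.8·0.36) / (0.283 + 17.8) = 8.87/18.08 = 0.4905 mg/L.

0.491 mg/L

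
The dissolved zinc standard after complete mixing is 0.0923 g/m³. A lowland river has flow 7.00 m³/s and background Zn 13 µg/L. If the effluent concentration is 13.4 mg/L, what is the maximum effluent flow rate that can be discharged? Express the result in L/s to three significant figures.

13 µg/L = 0.013 mg/L.
Mass balance at complete mixing: C_std·(Q_w + Q_r) = Q_w·C_e + Q_r·C_b.
Rearranging, Q_w = Q_r·(C_std − C_b)/(C_e − C_std) = 7.00·(0.0923 − 0.013) / (13.4 − 0.0923) = 0.04171 m³/s.
= 41.71 L/s.

41.7 L/s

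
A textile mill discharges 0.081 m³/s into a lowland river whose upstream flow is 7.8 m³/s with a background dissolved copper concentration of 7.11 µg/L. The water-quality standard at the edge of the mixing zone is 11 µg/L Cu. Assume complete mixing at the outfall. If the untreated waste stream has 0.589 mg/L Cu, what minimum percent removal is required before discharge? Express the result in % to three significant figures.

34.5 %

7.11 µg/L = 0.00711 mg/L.
11 µg/L = 0.011 mg/L.
Mass balance: 0.011·7.881 = 0.081·Cₑ + 7.8·0.00711.
Cₑ = (0.08669 − 0.05546) / 0.081 = 0.3856 mg/L.
Required removal = 1 − 0.3856/0.589 = 34.53 %.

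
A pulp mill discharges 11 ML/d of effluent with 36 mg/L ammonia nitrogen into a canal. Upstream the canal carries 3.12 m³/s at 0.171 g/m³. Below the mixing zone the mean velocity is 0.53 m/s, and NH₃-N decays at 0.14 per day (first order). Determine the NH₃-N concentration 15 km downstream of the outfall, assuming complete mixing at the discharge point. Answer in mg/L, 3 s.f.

11 ML/d = 0.1273 m³/s.
After complete mixing, C₀ = (0.1273·36 + 3.12·0.171) / 3.247 = 1.576 mg/L.
Travel time t = 1.5e+04 m / 0.53 m/s = 2.83e+04 s = 0.3276 d.
C = 1.576·exp(−0.14·0.3276) = 1.576·0.9552 = 1.505 mg/L.

1.51 mg/L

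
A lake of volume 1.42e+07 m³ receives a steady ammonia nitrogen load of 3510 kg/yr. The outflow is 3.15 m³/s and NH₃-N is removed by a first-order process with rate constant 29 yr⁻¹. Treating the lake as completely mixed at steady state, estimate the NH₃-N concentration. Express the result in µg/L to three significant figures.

6.87 µg/L

Outflow Q = 3.15 m³/s × 3.156e+07 s/yr = 9.941e+07 m³/yr.
Steady-state CSTR mass balance: W = Q·C + k·V·C, so C = W/(Q + kV).
Q + kV = 9.941e+07 + 29·1.42e+07 = 5.112e+08 m³/yr.
C = 3510/5.112e+08 = 6.866e-06 kg/m³ = 0.006866 mg/L = 6.866 µg/L.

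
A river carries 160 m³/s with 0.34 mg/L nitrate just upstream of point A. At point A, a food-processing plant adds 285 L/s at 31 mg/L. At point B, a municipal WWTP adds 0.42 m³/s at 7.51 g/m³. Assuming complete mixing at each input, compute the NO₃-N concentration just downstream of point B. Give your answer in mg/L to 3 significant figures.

285 L/s = 0.285 m³/s.
After input A: C = (160·0.34 + 0.285·31) / 160.3 = 0.3945 mg/L.
After input B: C = (160.3·0.3945 + 0.42·7.51) / 160.7 = 0.4131 mg/L.

0.413 mg/L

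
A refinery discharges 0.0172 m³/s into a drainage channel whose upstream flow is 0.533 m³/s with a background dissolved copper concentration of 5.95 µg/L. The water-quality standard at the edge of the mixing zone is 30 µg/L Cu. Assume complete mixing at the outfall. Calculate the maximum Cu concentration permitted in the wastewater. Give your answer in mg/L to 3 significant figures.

0.775 mg/L

5.95 µg/L = 0.00595 mg/L.
30 µg/L = 0.03 mg/L.
Mass balance: 0.03·0.5502 = 0.0172·Cₑ + 0.533·0.00595.
Cₑ = (0.01651 − 0.003171) / 0.0172 = 0.7753 mg/L.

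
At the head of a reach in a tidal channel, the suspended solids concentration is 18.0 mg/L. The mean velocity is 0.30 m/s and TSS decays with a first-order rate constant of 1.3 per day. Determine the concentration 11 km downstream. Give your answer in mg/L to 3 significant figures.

Travel time t = 11 km / 0.30 m/s = 1.1e+04/0.30 = 3.667e+04 s = 0.4244 d.
First-order decay: C = 18.0·exp(−1.3·0.4244) = 18.0·0.576 = 10.37 mg/L.

10.4 mg/L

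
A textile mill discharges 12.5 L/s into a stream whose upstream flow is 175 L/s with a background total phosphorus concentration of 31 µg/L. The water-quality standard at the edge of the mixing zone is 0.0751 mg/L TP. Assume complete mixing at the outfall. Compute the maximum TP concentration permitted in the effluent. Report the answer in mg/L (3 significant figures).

0.693 mg/L

12.5 L/s = 0.0125 m³/s.
175 L/s = 0.175 m³/s.
31 µg/L = 0.031 mg/L.
Mass balance: 0.0751·0.1875 = 0.0125·Cₑ + 0.175·0.031.
Cₑ = (0.01408 − 0.005425) / 0.0125 = 0.6925 mg/L.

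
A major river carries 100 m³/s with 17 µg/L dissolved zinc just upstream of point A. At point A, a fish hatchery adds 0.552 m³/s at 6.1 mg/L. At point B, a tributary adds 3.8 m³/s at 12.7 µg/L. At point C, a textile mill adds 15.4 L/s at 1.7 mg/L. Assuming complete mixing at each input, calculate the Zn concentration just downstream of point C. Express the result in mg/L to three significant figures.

17 µg/L = 0.017 mg/L.
After input A: C = (100·0.017 + 0.552·6.1) / 100.6 = 0.05039 mg/L.
12.7 µg/L = 0.0127 mg/L.
After input B: C = (100.6·0.05039 + 3.8·0.0127) / 104.4 = 0.04902 mg/L.
15.4 L/s = 0.0154 m³/s.
After input C: C = (104.4·0.04902 + 0.0154·1.7) / 104.4 = 0.04926 mg/L.

0.0493 mg/L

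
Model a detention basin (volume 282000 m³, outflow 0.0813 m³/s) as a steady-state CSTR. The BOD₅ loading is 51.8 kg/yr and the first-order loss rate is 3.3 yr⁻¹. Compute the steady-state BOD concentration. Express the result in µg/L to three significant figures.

14.8 µg/L

Outflow Q = 0.0813 m³/s × 3.156e+07 s/yr = 2.566e+06 m³/yr.
Steady-state CSTR mass balance: W = Q·C + k·V·C, so C = W/(Q + kV).
Q + kV = 2.566e+06 + 3.3·282000 = 3.496e+06 m³/yr.
C = 51.8/3.496e+06 = 1.482e-05 kg/m³ = 0.01482 mg/L = 14.82 µg/L.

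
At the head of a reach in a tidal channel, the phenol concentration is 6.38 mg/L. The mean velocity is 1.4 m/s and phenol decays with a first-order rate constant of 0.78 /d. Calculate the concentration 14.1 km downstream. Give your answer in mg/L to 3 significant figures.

Travel time t = 14.1 km / 1.4 m/s = 1.41e+04/1.4 = 1.007e+04 s = 0.1166 d.
First-order decay: C = 6.38·exp(−0.78·0.1166) = 6.38·0.9131 = 5.826 mg/L.

5.83 mg/L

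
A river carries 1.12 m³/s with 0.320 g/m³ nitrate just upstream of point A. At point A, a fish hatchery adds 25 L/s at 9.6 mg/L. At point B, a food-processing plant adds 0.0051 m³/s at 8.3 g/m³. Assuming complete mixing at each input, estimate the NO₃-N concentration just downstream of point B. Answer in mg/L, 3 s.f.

25 L/s = 0.025 m³/s.
After input A: C = (1.12·0.32 + 0.025·9.6) / 1.145 = 0.5226 mg/L.
After input B: C = (1.145·0.5226 + 0.0051·8.3) / 1.15 = 0.5571 mg/L.

0.557 mg/L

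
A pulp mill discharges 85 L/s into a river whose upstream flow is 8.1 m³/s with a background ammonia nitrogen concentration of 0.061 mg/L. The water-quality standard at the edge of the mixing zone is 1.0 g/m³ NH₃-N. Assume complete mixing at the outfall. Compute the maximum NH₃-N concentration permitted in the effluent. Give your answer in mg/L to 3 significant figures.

90.5 mg/L

85 L/s = 0.085 m³/s.
Mass balance: 1·8.185 = 0.085·Cₑ + 8.1·0.061.
Cₑ = (8.185 − 0.4941) / 0.085 = 90.48 mg/L.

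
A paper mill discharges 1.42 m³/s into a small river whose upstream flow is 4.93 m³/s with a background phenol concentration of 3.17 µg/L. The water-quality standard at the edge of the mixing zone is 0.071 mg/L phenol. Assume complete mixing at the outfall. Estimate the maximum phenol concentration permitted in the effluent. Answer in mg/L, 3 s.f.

0.306 mg/L

3.17 µg/L = 0.00317 mg/L.
Mass balance: 0.071·6.35 = 1.42·Cₑ + 4.93·0.00317.
Cₑ = (0.4508 − 0.01563) / 1.42 = 0.3065 mg/L.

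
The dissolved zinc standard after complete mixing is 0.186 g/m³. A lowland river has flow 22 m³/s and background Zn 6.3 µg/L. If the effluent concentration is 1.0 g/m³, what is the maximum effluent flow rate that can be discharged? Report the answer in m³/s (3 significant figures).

6.3 µg/L = 0.0063 mg/L.
Mass balance at complete mixing: C_std·(Q_w + Q_r) = Q_w·C_e + Q_r·C_b.
Rearranging, Q_w = Q_r·(C_std − C_b)/(C_e − C_std) = 22·(0.186 − 0.0063) / (1 − 0.186) = 4.857 m³/s.

4.86 m³/s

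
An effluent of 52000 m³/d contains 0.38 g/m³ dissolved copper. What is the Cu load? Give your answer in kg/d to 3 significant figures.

19.8 kg/d

52000 m³/d = 0.6019 m³/s.
Mass flux = Q·C = 0.6019 m³/s × 0.38 g/m³ = 0.2287 g/s.
= 0.2287 g/s × 86.4 = 19.76 kg/d.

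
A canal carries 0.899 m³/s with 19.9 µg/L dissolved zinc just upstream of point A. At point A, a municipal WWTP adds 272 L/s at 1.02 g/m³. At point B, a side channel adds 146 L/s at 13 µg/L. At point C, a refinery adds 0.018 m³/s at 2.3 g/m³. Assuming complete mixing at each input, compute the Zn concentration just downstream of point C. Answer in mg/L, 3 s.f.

0.254 mg/L

19.9 µg/L = 0.0199 mg/L.
272 L/s = 0.272 m³/s.
After input A: C = (0.899·0.0199 + 0.272·1.02) / 1.171 = 0.2522 mg/L.
146 L/s = 0.146 m³/s.
13 µg/L = 0.013 mg/L.
After input B: C = (1.171·0.2522 + 0.146·0.013) / 1.317 = 0.2257 mg/L.
After input C: C = (1.317·0.2257 + 0.018·2.3) / 1.335 = 0.2537 mg/L.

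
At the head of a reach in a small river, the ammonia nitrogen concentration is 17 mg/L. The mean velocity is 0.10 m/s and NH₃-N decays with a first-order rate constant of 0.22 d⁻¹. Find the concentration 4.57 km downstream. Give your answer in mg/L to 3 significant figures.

Travel time t = 4.57 km / 0.10 m/s = 4570/0.10 = 4.57e+04 s = 0.5289 d.
First-order decay: C = 17·exp(−0.22·0.5289) = 17·0.8901 = 15.13 mg/L.

15.1 mg/L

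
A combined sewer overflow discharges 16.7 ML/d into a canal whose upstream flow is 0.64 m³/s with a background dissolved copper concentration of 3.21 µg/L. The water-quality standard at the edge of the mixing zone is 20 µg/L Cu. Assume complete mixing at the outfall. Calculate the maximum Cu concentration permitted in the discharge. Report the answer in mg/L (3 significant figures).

16.7 ML/d = 0.1933 m³/s.
3.21 µg/L = 0.00321 mg/L.
20 µg/L = 0.02 mg/L.
Mass balance: 0.02·0.8333 = 0.1933·Cₑ + 0.64·0.00321.
Cₑ = (0.01667 − 0.002054) / 0.1933 = 0.07559 mg/L.

0.0756 mg/L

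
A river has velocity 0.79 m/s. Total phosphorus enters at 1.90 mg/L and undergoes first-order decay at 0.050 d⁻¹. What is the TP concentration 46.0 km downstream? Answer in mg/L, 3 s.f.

1.84 mg/L

Travel time t = 46.0 km / 0.79 m/s = 4.6e+04/0.79 = 5.823e+04 s = 0.6739 d.
First-order decay: C = 1.90·exp(−0.050·0.6739) = 1.90·0.9669 = 1.837 mg/L.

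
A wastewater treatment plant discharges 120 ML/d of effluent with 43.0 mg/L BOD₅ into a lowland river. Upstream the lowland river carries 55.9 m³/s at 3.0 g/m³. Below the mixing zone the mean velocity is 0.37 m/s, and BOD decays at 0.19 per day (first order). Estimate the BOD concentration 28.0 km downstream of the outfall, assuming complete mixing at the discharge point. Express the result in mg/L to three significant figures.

120 ML/d = 1.389 m³/s.
After complete mixing, C₀ = (1.389·43 + 55.9·3) / 57.29 = 3.97 mg/L.
Travel time t = 2.8e+04 m / 0.37 m/s = 7.568e+04 s = 0.8759 d.
C = 3.97·exp(−0.19·0.8759) = 3.97·0.8467 = 3.361 mg/L.

3.36 mg/L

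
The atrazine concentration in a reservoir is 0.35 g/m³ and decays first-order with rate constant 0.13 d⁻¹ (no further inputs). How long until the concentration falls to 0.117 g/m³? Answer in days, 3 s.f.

t = ln(C₀/C)/k = ln(0.35/0.117)/0.13 = 1.096/0.13 = 8.429 d.

8.43 d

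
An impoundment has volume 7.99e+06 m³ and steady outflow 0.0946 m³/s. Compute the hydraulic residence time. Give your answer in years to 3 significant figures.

Q = 0.0946 m³/s × 3.156e+07 s/yr = 2.985e+06 m³/yr.
Hydraulic residence time τ = V/Q = 7.99e+06/2.985e+06 = 2.676 yr.

2.68 yr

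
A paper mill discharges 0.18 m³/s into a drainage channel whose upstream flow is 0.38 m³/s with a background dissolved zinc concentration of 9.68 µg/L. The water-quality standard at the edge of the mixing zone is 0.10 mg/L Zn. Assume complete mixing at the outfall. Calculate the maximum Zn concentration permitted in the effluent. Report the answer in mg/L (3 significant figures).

0.291 mg/L

9.68 µg/L = 0.00968 mg/L.
Mass balance: 0.1·0.56 = 0.18·Cₑ + 0.38·0.00968.
Cₑ = (0.056 − 0.003678) / 0.18 = 0.2907 mg/L.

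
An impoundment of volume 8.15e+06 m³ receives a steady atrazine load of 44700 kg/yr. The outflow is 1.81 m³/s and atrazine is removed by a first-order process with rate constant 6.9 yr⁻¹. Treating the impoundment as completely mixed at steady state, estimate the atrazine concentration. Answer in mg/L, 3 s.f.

Outflow Q = 1.81 m³/s × 3.156e+07 s/yr = 5.712e+07 m³/yr.
Steady-state CSTR mass balance: W = Q·C + k·V·C, so C = W/(Q + kV).
Q + kV = 5.712e+07 + 6.9·8.15e+06 = 1.134e+08 m³/yr.
C = 44700/1.134e+08 = 0.0003943 kg/m³ = 0.3943 mg/L.

0.394 mg/L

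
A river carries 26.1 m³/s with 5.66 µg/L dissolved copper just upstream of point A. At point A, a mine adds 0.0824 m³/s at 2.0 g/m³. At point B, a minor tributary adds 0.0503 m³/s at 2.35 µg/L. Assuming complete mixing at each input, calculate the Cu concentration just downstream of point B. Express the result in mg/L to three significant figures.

5.66 µg/L = 0.00566 mg/L.
After input A: C = (26.1·0.00566 + 0.0824·2) / 26.18 = 0.01194 mg/L.
2.35 µg/L = 0.00235 mg/L.
After input B: C = (26.18·0.01194 + 0.0503·0.00235) / 26.23 = 0.01192 mg/L.

0.0119 mg/L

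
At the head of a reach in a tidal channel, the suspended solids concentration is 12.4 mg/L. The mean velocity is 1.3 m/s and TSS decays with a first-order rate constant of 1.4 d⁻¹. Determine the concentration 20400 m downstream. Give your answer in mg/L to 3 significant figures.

9.62 mg/L

Travel time t = 20400 m / 1.3 m/s = 2.04e+04/1.3 = 1.569e+04 s = 0.1816 d.
First-order decay: C = 12.4·exp(−1.4·0.1816) = 12.4·0.7755 = 9.616 mg/L.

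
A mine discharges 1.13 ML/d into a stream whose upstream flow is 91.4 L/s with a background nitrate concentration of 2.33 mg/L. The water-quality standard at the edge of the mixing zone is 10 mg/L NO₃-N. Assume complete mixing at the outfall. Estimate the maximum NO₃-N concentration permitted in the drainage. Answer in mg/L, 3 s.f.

1.13 ML/d = 0.01308 m³/s.
91.4 L/s = 0.0914 m³/s.
Mass balance: 10·0.1045 = 0.01308·Cₑ + 0.0914·2.33.
Cₑ = (1.045 − 0.213) / 0.01308 = 63.6 mg/L.

63.6 mg/L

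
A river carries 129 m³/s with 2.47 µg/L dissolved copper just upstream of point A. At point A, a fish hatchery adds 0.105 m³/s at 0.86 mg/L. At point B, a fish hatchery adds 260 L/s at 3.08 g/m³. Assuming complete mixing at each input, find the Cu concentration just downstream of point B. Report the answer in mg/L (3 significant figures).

0.00935 mg/L

2.47 µg/L = 0.00247 mg/L.
After input A: C = (129·0.00247 + 0.105·0.86) / 129.1 = 0.003167 mg/L.
260 L/s = 0.26 m³/s.
After input B: C = (129.1·0.003167 + 0.26·3.08) / 129.4 = 0.009351 mg/L.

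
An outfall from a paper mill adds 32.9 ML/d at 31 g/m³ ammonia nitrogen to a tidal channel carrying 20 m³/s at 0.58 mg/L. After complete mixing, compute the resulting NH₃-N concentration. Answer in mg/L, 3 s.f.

1.15 mg/L

32.9 ML/d = 0.3808 m³/s.
Conservation of mass across the mixing zone: C = (0.3808·31 + 20·0.58) / (0.3808 + 20) = 23.4/20.38 = 1.148 mg/L.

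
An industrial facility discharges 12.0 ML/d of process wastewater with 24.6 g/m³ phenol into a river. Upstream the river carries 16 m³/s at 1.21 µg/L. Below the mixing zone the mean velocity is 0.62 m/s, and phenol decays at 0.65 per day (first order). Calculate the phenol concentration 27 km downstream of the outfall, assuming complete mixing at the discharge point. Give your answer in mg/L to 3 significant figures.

0.153 mg/L

12.0 ML/d = 0.1389 m³/s.
1.21 µg/L = 0.00121 mg/L.
After complete mixing, C₀ = (0.1389·24.6 + 16·0.00121) / 16.14 = 0.2129 mg/L.
Travel time t = 2.7e+04 m / 0.62 m/s = 4.355e+04 s = 0.504 d.
C = 0.2129·exp(−0.65·0.504) = 0.2129·0.7206 = 0.1534 mg/L.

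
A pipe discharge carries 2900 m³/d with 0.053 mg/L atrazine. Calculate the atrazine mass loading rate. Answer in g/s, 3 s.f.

0.00178 g/s

2900 m³/d = 0.03356 m³/s.
Mass flux = Q·C = 0.03356 m³/s × 0.053 g/m³ = 0.001779 g/s.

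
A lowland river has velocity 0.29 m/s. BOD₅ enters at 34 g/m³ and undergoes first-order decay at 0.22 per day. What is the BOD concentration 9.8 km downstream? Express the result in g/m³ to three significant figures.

31.2 g/m³

Travel time t = 9.8 km / 0.29 m/s = 9800/0.29 = 3.379e+04 s = 0.3911 d.
First-order decay: C = 34·exp(−0.22·0.3911) = 34·0.9176 = 31.2 g/m³.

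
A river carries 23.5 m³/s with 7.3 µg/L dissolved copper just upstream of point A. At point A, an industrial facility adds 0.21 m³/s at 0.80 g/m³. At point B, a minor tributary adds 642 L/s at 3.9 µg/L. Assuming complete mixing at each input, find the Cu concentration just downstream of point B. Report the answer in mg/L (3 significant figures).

0.0140 mg/L

7.3 µg/L = 0.0073 mg/L.
After input A: C = (23.5·0.0073 + 0.21·0.8) / 23.71 = 0.01432 mg/L.
642 L/s = 0.642 m³/s.
3.9 µg/L = 0.0039 mg/L.
After input B: C = (23.71·0.01432 + 0.642·0.0039) / 24.35 = 0.01405 mg/L.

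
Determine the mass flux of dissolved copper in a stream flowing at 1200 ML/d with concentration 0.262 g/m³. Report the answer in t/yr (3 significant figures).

1200 ML/d = 13.89 m³/s.
Mass flux = Q·C = 13.89 m³/s × 0.262 g/m³ = 3.639 g/s.
= 3.639 g/s × 31.56 = 114.8 t/yr.

115 t/yr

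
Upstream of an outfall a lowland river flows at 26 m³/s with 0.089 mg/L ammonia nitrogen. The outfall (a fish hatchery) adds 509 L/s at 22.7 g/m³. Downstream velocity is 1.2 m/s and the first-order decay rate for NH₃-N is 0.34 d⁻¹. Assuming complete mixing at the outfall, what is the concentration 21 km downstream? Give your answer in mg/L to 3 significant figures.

0.488 mg/L

509 L/s = 0.509 m³/s.
After complete mixing, C₀ = (0.509·22.7 + 26·0.089) / 26.51 = 0.5232 mg/L.
Travel time t = 2.1e+04 m / 1.2 m/s = 1.75e+04 s = 0.2025 d.
C = 0.5232·exp(−0.34·0.2025) = 0.5232·0.9335 = 0.4883 mg/L.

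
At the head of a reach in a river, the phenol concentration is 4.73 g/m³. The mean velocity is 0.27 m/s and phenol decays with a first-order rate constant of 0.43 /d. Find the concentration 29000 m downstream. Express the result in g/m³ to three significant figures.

2.77 g/m³

Travel time t = 29000 m / 0.27 m/s = 2.9e+04/0.27 = 1.074e+05 s = 1.243 d.
First-order decay: C = 4.73·exp(−0.43·1.243) = 4.73·0.5859 = 2.771 g/m³.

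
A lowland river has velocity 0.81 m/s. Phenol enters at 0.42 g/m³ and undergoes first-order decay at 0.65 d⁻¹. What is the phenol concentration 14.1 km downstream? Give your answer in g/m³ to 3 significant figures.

Travel time t = 14.1 km / 0.81 m/s = 1.41e+04/0.81 = 1.741e+04 s = 0.2015 d.
First-order decay: C = 0.42·exp(−0.65·0.2015) = 0.42·0.8773 = 0.3684 g/m³.

0.368 g/m³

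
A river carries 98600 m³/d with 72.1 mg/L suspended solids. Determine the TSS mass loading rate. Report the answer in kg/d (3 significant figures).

7110 kg/d

98600 m³/d = 1.141 m³/s.
Mass flux = Q·C = 1.141 m³/s × 72.1 g/m³ = 82.28 g/s.
= 82.28 g/s × 86.4 = 7109 kg/d.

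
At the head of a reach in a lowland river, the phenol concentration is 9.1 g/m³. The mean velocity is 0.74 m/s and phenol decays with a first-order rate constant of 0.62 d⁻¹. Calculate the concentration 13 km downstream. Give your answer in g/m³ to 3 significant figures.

8.02 g/m³

Travel time t = 13 km / 0.74 m/s = 1.3e+04/0.74 = 1.757e+04 s = 0.2033 d.
First-order decay: C = 9.1·exp(−0.62·0.2033) = 9.1·0.8816 = 8.022 g/m³.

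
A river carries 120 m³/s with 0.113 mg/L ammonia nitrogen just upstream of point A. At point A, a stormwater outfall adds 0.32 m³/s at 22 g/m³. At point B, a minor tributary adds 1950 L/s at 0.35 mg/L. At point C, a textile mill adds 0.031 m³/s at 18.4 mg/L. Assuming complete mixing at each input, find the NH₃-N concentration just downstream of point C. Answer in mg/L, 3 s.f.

0.179 mg/L

After input A: C = (120·0.113 + 0.32·22) / 120.3 = 0.1712 mg/L.
1950 L/s = 1.95 m³/s.
After input B: C = (120.3·0.1712 + 1.95·0.35) / 122.3 = 0.1741 mg/L.
After input C: C = (122.3·0.1741 + 0.031·18.4) / 122.3 = 0.1787 mg/L.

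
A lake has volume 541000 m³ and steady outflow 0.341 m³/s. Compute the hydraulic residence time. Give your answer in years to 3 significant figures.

Q = 0.341 m³/s × 3.156e+07 s/yr = 1.076e+07 m³/yr.
Hydraulic residence time τ = V/Q = 541000/1.076e+07 = 0.05027 yr.

0.0503 yr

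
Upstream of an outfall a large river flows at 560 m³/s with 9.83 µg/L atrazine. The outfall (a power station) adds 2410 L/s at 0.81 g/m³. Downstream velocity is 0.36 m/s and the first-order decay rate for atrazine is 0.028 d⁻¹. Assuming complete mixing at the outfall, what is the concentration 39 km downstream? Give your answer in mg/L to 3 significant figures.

2410 L/s = 2.41 m³/s.
9.83 µg/L = 0.00983 mg/L.
After complete mixing, C₀ = (2.41·0.81 + 560·0.00983) / 562.4 = 0.01326 mg/L.
Travel time t = 3.9e+04 m / 0.36 m/s = 1.083e+05 s = 1.254 d.
C = 0.01326·exp(−0.028·1.254) = 0.01326·0.9655 = 0.0128 mg/L.

0.0128 mg/L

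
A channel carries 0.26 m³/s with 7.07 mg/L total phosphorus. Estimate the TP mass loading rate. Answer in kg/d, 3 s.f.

Mass flux = Q·C = 0.26 m³/s × 7.07 g/m³ = 1.838 g/s.
= 1.838 g/s × 86.4 = 158.8 kg/d.

159 kg/d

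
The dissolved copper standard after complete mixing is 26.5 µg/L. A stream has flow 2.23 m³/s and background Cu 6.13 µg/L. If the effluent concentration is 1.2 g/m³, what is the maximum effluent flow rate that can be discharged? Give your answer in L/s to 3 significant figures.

6.13 µg/L = 0.00613 mg/L.
26.5 µg/L = 0.0265 mg/L.
Mass balance at complete mixing: C_std·(Q_w + Q_r) = Q_w·C_e + Q_r·C_b.
Rearranging, Q_w = Q_r·(C_std − C_b)/(C_e − C_std) = 2.23·(0.0265 − 0.00613) / (1.2 − 0.0265) = 0.03871 m³/s.
= 38.71 L/s.

38.7 L/s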